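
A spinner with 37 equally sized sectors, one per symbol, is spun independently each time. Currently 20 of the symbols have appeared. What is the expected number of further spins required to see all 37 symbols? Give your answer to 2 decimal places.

From k distinct to k+1 distinct takes on average 37/(37-k) spins.
Sum over k = 20,...,36: E = 37/17 + 37/16 + 37/15 + ... + 37/2 + 37/1 = 127.263.

127.26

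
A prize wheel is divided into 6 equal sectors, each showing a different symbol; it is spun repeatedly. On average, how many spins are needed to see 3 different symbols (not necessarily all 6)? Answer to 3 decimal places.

Going from k to k+1 distinct takes a geometric number of spins with mean 6/(6-k).
Sum over k = 0,...,2: E = 6/6 + 6/5 + 6/4 = 3.7000.

3.700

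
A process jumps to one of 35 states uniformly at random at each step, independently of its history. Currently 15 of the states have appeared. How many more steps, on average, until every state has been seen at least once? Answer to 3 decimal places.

From k distinct to k+1 distinct takes on average 35/(35-k) steps.
Sum over k = 15,...,34: E = 35/20 + 35/19 + 35/18 + ... + 35/2 + 35/1 = 125.9209.

125.921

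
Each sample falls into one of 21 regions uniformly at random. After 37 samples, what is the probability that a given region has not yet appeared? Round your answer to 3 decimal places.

Each sample misses the fixed region with probability (21-1)/21 = 20/21, independently.
P(still missing after 37) = (20/21)^37 = 0.1644.

0.164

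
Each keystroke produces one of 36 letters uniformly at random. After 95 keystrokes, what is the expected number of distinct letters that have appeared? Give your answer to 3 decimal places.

33.522

For each letter, P(seen in 95 keystrokes) = 1 - (35/36)^95 = 0.9312.
By linearity of expectation, E[distinct seen] = 36·(1 - (35/36)^95) = 33.5224.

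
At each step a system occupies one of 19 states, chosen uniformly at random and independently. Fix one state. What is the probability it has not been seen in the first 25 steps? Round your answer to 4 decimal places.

Each step misses the fixed state with probability (19-1)/19 = 18/19, independently.
P(still missing after 25) = (18/19)^25 = 0.25880.

0.2588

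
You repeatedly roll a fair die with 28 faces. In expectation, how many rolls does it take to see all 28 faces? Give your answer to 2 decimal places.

109.96

After k distinct faces have appeared, the next roll gives a new one with probability (28-k)/28, so the expected wait for the (k+1)-th is 28/(28-k).
E[T] = 28/28 + 28/27 + 28/26 + ... + 28/2 + 28/1 = 28·H_{28}.
H_{28} = 3.927, so E[T] = 109.961.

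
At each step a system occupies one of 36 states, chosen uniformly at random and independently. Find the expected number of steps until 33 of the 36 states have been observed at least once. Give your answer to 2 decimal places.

84.28

Going from k to k+1 distinct takes a geometric number of steps with mean 36/(36-k).
Sum over k = 0,...,32: E = 36/36 + 36/35 + 36/34 + ... + 36/5 + 36/4 = 84.284.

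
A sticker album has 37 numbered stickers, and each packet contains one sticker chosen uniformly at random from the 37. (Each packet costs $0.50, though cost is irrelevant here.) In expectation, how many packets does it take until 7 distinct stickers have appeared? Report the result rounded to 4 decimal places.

7.6442

With k distinct stickers already seen, the next new one arrives after an expected 37/(37-k) packets.
Sum over k = 0,...,6: E = 37/37 + 37/36 + 37/35 + ... + 37/32 + 37/31 = 7.64417.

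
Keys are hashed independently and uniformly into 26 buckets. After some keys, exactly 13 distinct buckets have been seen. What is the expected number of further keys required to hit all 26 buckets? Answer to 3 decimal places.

82.683

The wait to go from k to k+1 distinct buckets is geometric with mean 26/(26-k).
Sum over k = 13,...,25: E = 26/13 + 26/12 + 26/11 + ... + 26/2 + 26/1 = 82.6835.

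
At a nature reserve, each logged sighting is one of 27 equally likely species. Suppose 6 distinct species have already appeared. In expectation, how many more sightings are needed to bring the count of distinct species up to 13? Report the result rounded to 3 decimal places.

From k distinct to k+1 distinct takes on average 27/(27-k) sightings.
Sum over k = 6,...,12: E = 27/21 + 27/20 + 27/19 + ... + 27/16 + 27/15 = 10.6325.

10.633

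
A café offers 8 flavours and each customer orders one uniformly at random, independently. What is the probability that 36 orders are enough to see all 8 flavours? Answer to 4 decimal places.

0.9355

Let A_i be the event that flavour i is missing after 36 orders. By inclusion–exclusion on the A_i,
P(all seen) = Σ_{j=0}^{8} (-1)^j C(8,j)((8-j)/8)^36
= 1.00000 - 0.06537 + 0.00089 - 0.00000 + 0.00000 - 0.00000 + 0.00000 - 0.00000 + 0.00000
= 0.93552.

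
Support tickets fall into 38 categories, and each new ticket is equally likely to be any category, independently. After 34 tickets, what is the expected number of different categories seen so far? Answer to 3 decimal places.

22.654

For each category, P(seen in 34 tickets) = 1 - (37/38)^34 = 0.5962.
By linearity of expectation, E[distinct seen] = 38·(1 - (37/38)^34) = 22.6538.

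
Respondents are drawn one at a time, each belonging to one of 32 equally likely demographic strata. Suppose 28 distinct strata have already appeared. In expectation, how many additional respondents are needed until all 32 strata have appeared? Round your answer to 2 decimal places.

66.67

The wait to go from k to k+1 distinct strata is geometric with mean 32/(32-k).
Sum over k = 28,...,31: E = 32/4 + 32/3 + 32/2 + 32/1 = 66.667.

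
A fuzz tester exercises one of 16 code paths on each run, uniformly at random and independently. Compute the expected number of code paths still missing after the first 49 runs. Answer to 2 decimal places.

For each code path, P(unseen after 49) = (15/16)^49 = 0.042.
By linearity of expectation, E[unseen] = 16·(15/16)^49 = 0.677.

0.68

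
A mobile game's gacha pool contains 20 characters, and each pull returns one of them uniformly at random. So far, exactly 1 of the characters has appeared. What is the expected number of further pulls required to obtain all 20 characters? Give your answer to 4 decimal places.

From k distinct to k+1 distinct takes on average 20/(20-k) pulls.
Sum over k = 1,...,19: E = 20/19 + 20/18 + 20/17 + ... + 20/2 + 20/1 = 70.95479.

70.9548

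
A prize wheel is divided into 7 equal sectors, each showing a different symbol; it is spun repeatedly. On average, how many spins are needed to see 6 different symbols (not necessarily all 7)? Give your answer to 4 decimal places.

With k distinct symbols already seen, the next new one arrives after an expected 7/(7-k) spins.
Sum over k = 0,...,5: E = 7/7 + 7/6 + 7/5 + 7/4 + 7/3 + 7/2 = 11.15000.

11.1500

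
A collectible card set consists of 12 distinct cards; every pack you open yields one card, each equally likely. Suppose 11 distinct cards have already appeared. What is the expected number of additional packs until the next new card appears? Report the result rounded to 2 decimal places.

12.00

The number of packs until the next new card is geometric with success probability 1/12, so its mean is 12/1.
E = 12/1 = 12.000.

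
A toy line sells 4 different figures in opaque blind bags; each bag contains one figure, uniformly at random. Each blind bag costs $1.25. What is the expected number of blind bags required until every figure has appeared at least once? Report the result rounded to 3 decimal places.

8.333

After k distinct figures have appeared, the next blind bag gives a new one with probability (4-k)/4, so the expected wait for the (k+1)-th is 4/(4-k).
E[T] = 4/4 + 4/3 + 4/2 + 4/1 = 4·H_{4}.
H_{4} = 2.0833, so E[T] = 8.3333.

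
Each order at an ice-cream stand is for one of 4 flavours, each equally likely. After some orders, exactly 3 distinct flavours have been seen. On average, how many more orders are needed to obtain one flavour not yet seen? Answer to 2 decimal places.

Each order yields a new flavour with probability (4-3)/4 = 1/4, so the wait is geometric with mean 4/1.
E = 4/1 = 4.000.

4.00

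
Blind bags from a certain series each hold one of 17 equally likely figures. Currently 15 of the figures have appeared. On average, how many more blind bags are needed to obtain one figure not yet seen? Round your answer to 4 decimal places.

The number of blind bags until the next new figure is geometric with success probability 2/17, so its mean is 17/2.
E = 17/2 = 8.50000.

8.5000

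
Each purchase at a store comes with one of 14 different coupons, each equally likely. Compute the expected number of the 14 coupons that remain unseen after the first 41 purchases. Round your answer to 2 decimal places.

0.67

For each coupon, P(unseen after 41) = (13/14)^41 = 0.048.
By linearity of expectation, E[unseen] = 14·(13/14)^41 = 0.671.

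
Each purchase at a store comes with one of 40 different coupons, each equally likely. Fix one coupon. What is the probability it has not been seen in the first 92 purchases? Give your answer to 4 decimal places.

On each purchase the fixed coupon fails to appear with probability 39/40.
P(still missing after 92) = (39/40)^92 = 0.09737.

0.0974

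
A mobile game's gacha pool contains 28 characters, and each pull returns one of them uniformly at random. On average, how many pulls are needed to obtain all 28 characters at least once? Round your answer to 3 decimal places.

109.961

After k distinct characters have appeared, the next pull gives a new one with probability (28-k)/28, so the expected wait for the (k+1)-th is 28/(28-k).
E[T] = 28/28 + 28/27 + 28/26 + ... + 28/2 + 28/1 = 28·H_{28}.
H_{28} = 3.9272, so E[T] = 109.9608.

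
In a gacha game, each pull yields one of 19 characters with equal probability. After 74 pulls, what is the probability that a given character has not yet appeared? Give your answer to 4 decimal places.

0.0183

On each pull the fixed character fails to appear with probability 18/19.
P(still missing after 74) = (18/19)^74 = 0.01830.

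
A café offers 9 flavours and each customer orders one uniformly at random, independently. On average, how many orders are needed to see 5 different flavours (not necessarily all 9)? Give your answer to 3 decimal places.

6.711

Going from k to k+1 distinct takes a geometric number of orders with mean 9/(9-k).
Sum over k = 0,...,4: E = 9/9 + 9/8 + 9/7 + 9/6 + 9/5 = 6.7107.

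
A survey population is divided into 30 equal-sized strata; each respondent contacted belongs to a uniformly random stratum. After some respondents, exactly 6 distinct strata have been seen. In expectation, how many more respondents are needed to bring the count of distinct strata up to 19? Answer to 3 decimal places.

22.682

With k distinct strata already seen, the next new one takes an expected 30/(30-k) respondents.
Sum over k = 6,...,18: E = 30/24 + 30/23 + 30/22 + ... + 30/13 + 30/12 = 22.6824.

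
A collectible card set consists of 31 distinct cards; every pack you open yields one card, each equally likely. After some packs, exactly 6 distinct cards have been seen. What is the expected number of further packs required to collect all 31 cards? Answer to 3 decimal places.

118.295

From k distinct to k+1 distinct takes on average 31/(31-k) packs.
Sum over k = 6,...,30: E = 31/25 + 31/24 + 31/23 + ... + 31/2 + 31/1 = 118.2947.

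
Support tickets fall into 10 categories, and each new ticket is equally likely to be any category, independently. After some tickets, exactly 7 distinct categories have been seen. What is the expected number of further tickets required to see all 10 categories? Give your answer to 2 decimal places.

18.33

The wait to go from k to k+1 distinct categories is geometric with mean 10/(10-k).
Sum over k = 7,...,9: E = 10/3 + 10/2 + 10/1 = 18.333.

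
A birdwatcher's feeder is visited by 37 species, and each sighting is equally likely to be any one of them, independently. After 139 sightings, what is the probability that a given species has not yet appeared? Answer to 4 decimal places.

0.0222

Each sighting misses the fixed species with probability (37-1)/37 = 36/37, independently.
P(still missing after 139) = (36/37)^139 = 0.02218.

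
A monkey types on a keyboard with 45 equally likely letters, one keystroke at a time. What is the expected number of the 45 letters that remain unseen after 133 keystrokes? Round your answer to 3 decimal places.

2.265

For each letter, P(unseen after 133) = (44/45)^133 = 0.0503.
By linearity of expectation, E[unseen] = 45·(44/45)^133 = 2.2654.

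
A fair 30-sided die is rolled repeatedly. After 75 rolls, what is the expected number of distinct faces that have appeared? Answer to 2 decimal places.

For each face, P(seen in 75 rolls) = 1 - (29/30)^75 = 0.921.
By linearity of expectation, E[distinct seen] = 30·(1 - (29/30)^75) = 27.640.

27.64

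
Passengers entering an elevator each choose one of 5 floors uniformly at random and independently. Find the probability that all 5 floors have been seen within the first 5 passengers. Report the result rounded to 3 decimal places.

0.038

Let A_i be the event that floor i is missing after 5 passengers. By inclusion–exclusion on the A_i,
P(all seen) = Σ_{j=0}^{5} (-1)^j C(5,j)((5-j)/5)^5
= 1.0000 - 1.6384 + 0.7776 - 0.1024 + 0.0016 - 0.0000
= 0.0384.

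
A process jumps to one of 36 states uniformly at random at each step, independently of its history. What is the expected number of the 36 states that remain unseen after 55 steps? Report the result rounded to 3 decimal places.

7.646

For each state, P(unseen after 55) = (35/36)^55 = 0.2124.
By linearity of expectation, E[unseen] = 36·(35/36)^55 = 7.6455.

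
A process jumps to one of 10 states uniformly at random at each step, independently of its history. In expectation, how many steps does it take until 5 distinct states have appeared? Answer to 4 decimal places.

6.4563

Going from k to k+1 distinct takes a geometric number of steps with mean 10/(10-k).
Sum over k = 0,...,4: E = 10/10 + 10/9 + 10/8 + 10/7 + 10/6 = 6.45635.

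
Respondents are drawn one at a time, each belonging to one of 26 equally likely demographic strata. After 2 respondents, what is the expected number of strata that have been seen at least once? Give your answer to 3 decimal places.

For each stratum, P(seen in 2 respondents) = 1 - (25/26)^2 = 0.0754.
By linearity of expectation, E[distinct seen] = 26·(1 - (25/26)^2) = 1.9615.

1.962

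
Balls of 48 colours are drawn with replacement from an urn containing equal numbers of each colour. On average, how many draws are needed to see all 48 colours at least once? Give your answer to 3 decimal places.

The wait to go from k to k+1 distinct colours is geometric with mean 48/(48-k).
E[T] = 48/48 + 48/47 + 48/46 + ... + 48/2 + 48/1 = 48·H_{48}.
H_{48} = 4.4588, so E[T] = 214.0223.

214.022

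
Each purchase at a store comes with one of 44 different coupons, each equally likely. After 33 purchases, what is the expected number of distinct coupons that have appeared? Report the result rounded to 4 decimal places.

For each coupon, P(seen in 33 purchases) = 1 - (43/44)^33 = 0.53170.
By linearity of expectation, E[distinct seen] = 44·(1 - (43/44)^33) = 23.39496.

23.3950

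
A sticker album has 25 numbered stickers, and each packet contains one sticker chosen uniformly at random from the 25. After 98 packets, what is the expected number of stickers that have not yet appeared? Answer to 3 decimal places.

For each sticker, P(unseen after 98) = (24/25)^98 = 0.0183.
By linearity of expectation, E[unseen] = 25·(24/25)^98 = 0.4576.

0.458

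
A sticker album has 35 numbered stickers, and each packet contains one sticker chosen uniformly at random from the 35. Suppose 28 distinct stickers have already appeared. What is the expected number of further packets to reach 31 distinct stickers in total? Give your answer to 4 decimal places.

The wait to go from k to k+1 distinct stickers is geometric with mean 35/(35-k).
Sum over k = 28,...,30: E = 35/7 + 35/6 + 35/5 = 17.83333.

17.8333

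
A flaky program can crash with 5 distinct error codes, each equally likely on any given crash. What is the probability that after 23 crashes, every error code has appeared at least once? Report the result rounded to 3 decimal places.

0.971

Let A_i be the event that error code i is missing after 23 crashes. By inclusion–exclusion on the A_i,
P(all seen) = Σ_{j=0}^{5} (-1)^j C(5,j)((5-j)/5)^23
= 1.0000 - 0.0295 + 0.0001 - 0.0000 + 0.0000 - 0.0000
= 0.9706.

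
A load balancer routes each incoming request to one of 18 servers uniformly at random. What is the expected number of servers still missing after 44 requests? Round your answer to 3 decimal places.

1.456

For each server, P(unseen after 44) = (17/18)^44 = 0.0809.
By linearity of expectation, E[unseen] = 18·(17/18)^44 = 1.4556.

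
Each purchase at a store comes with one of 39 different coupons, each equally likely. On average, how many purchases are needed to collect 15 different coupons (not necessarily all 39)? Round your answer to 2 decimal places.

Going from k to k+1 distinct takes a geometric number of purchases with mean 39/(39-k).
Sum over k = 0,...,14: E = 39/39 + 39/38 + 39/37 + ... + 39/26 + 39/25 = 18.626.

18.63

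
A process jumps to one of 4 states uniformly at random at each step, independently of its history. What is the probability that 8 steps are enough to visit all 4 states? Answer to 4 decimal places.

By inclusion–exclusion over which states are missing,
P(all seen) = Σ_{j=0}^{4} (-1)^j C(4,j)((4-j)/4)^8
= 1.00000 - 0.40045 + 0.02344 - 0.00006 + 0.00000
= 0.62292.

0.6229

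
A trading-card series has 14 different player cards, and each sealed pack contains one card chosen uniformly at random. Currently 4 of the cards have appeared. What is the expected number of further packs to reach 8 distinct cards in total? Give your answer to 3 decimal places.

From k distinct to k+1 distinct takes on average 14/(14-k) packs.
Sum over k = 4,...,7: E = 14/10 + 14/9 + 14/8 + 14/7 = 6.7056.

6.706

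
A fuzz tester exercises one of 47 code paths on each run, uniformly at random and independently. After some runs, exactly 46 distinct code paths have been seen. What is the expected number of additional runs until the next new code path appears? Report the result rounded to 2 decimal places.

The number of runs until the next new code path is geometric with success probability 1/47, so its mean is 47/1.
E = 47/1 = 47.000.

47.00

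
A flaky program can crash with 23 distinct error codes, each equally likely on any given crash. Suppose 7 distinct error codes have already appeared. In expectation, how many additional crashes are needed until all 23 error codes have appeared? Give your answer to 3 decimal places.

From k distinct to k+1 distinct takes on average 23/(23-k) crashes.
Sum over k = 7,...,22: E = 23/16 + 23/15 + 23/14 + ... + 23/2 + 23/1 = 77.7568.

77.757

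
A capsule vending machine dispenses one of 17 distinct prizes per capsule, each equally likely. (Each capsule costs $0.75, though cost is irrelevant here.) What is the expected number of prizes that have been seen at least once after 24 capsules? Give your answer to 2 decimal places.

13.03

For each prize, P(seen in 24 capsules) = 1 - (16/17)^24 = 0.767.
By linearity of expectation, E[distinct seen] = 17·(1 - (16/17)^24) = 13.032.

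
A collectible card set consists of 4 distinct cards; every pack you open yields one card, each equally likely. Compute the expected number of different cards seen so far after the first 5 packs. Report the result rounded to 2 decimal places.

3.05

For each card, P(seen in 5 packs) = 1 - (3/4)^5 = 0.763.
By linearity of expectation, E[distinct seen] = 4·(1 - (3/4)^5) = 3.051.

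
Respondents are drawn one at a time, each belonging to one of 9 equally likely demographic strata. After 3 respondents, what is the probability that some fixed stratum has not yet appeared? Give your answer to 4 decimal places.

On each respondent the fixed stratum fails to appear with probability 8/9.
P(still missing after 3) = (8/9)^3 = 0.70233.

0.7023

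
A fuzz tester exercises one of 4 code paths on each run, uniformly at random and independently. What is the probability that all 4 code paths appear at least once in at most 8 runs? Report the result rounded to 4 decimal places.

0.6229

Let A_i be the event that code path i is missing after 8 runs. By inclusion–exclusion on the A_i,
P(all seen) = Σ_{j=0}^{4} (-1)^j C(4,j)((4-j)/4)^8
= 1.00000 - 0.40045 + 0.02344 - 0.00006 + 0.00000
= 0.62292.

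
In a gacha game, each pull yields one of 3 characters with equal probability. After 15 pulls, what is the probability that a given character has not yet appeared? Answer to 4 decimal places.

Each pull misses the fixed character with probability (3-1)/3 = 2/3, independently.
P(still missing after 15) = (2/3)^15 = 0.00228.

0.0023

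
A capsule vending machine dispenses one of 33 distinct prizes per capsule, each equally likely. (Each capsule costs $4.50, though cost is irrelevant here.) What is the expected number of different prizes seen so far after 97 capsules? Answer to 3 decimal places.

31.332

For each prize, P(seen in 97 capsules) = 1 - (32/33)^97 = 0.9495.
By linearity of expectation, E[distinct seen] = 33·(1 - (32/33)^97) = 31.3319.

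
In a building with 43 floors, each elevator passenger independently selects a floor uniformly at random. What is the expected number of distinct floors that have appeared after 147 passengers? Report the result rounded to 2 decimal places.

For each floor, P(seen in 147 passengers) = 1 - (42/43)^147 = 0.969.
By linearity of expectation, E[distinct seen] = 43·(1 - (42/43)^147) = 41.647.

41.65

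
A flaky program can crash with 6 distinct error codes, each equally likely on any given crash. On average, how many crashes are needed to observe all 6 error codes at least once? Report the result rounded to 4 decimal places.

After k distinct error codes have appeared, the next crash gives a new one with probability (6-k)/6, so the expected wait for the (k+1)-th is 6/(6-k).
E[T] = 6/6 + 6/5 + 6/4 + 6/3 + 6/2 + 6/1 = 6·H_{6}.
H_{6} = 2.45000, so E[T] = 14.70000.

14.7000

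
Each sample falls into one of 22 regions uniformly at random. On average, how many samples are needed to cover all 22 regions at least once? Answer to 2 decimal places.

81.20

Split into phases: going from k distinct to k+1 distinct takes on average 22/(22-k) samples.
E[T] = 22/22 + 22/21 + 22/20 + ... + 22/2 + 22/1 = 22·H_{22}.
H_{22} = 3.691, so E[T] = 81.198.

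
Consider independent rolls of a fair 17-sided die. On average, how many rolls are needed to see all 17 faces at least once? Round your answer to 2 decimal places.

58.47

After k distinct faces have appeared, the next roll gives a new one with probability (17-k)/17, so the expected wait for the (k+1)-th is 17/(17-k).
E[T] = 17/17 + 17/16 + 17/15 + ... + 17/2 + 17/1 = 17·H_{17}.
H_{17} = 3.440, so E[T] = 58.472.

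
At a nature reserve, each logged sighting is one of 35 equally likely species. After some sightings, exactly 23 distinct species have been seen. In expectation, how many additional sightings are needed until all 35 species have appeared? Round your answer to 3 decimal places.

108.612

The wait to go from k to k+1 distinct species is geometric with mean 35/(35-k).
Sum over k = 23,...,34: E = 35/12 + 35/11 + 35/10 + ... + 35/2 + 35/1 = 108.6124.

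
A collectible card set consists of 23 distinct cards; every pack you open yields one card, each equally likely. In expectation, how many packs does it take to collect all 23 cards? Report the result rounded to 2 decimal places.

The wait to go from k to k+1 distinct cards is geometric with mean 23/(23-k).
E[T] = 23/23 + 23/22 + 23/21 + ... + 23/2 + 23/1 = 23·H_{23}.
H_{23} = 3.734, so E[T] = 85.889.

85.89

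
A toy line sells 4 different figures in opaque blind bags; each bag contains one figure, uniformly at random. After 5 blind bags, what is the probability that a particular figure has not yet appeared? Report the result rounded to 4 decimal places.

On each blind bag the fixed figure fails to appear with probability 3/4.
P(still missing after 5) = (3/4)^5 = 0.23730.

0.2373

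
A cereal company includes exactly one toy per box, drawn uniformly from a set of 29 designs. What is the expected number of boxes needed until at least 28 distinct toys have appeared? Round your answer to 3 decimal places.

85.888

With k distinct toys already seen, the next new one arrives after an expected 29/(29-k) boxes.
Sum over k = 0,...,27: E = 29/29 + 29/28 + 29/27 + ... + 29/3 + 29/2 = 85.8880.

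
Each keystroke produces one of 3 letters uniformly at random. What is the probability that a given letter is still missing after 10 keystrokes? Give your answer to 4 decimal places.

0.0173

On each keystroke the fixed letter fails to appear with probability 2/3.
P(still missing after 10) = (2/3)^10 = 0.01734.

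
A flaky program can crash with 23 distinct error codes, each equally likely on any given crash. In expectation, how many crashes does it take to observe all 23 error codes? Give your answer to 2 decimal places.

85.89

After k distinct error codes have appeared, the next crash gives a new one with probability (23-k)/23, so the expected wait for the (k+1)-th is 23/(23-k).
E[T] = 23/23 + 23/22 + 23/21 + ... + 23/2 + 23/1 = 23·H_{23}.
H_{23} = 3.734, so E[T] = 85.889.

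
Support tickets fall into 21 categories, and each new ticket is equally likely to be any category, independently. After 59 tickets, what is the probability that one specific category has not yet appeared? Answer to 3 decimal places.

0.056

Each ticket misses the fixed category with probability (21-1)/21 = 20/21, independently.
P(still missing after 59) = (20/21)^59 = 0.0562.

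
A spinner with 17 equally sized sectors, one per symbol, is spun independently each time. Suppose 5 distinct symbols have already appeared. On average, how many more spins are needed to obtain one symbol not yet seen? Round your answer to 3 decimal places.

Each spin yields a new symbol with probability (17-5)/17 = 12/17, so the wait is geometric with mean 17/12.
E = 17/12 = 1.4167.

1.417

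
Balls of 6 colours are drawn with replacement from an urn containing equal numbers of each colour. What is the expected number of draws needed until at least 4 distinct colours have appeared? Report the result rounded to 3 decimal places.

Going from k to k+1 distinct takes a geometric number of draws with mean 6/(6-k).
Sum over k = 0,...,3: E = 6/6 + 6/5 + 6/4 + 6/3 = 5.7000.

5.700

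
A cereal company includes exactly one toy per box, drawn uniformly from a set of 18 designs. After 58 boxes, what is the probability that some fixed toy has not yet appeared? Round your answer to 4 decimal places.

On each box the fixed toy fails to appear with probability 17/18.
P(still missing after 58) = (17/18)^58 = 0.03633.

0.0363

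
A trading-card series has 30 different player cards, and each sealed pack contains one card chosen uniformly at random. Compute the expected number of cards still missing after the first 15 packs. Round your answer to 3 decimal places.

18.041

For each card, P(unseen after 15) = (29/30)^15 = 0.6014.
By linearity of expectation, E[unseen] = 30·(29/30)^15 = 18.0415.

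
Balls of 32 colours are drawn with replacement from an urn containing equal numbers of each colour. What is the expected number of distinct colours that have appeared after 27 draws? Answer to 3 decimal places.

18.421

For each colour, P(seen in 27 draws) = 1 - (31/32)^27 = 0.5757.
By linearity of expectation, E[distinct seen] = 32·(1 - (31/32)^27) = 18.4210.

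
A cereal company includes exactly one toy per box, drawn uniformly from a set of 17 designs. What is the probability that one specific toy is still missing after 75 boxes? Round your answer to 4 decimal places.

0.0106

On each box the fixed toy fails to appear with probability 16/17.
P(still missing after 75) = (16/17)^75 = 0.01060.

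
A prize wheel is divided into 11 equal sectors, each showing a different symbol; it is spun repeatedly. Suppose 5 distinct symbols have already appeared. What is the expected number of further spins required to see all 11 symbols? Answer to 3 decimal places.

The wait to go from k to k+1 distinct symbols is geometric with mean 11/(11-k).
Sum over k = 5,...,10: E = 11/6 + 11/5 + 11/4 + 11/3 + 11/2 + 11/1 = 26.9500.

26.950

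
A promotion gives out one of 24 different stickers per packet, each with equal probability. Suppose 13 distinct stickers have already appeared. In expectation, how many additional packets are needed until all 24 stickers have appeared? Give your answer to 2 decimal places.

With k distinct stickers already seen, the next new one takes an expected 24/(24-k) packets.
Sum over k = 13,...,23: E = 24/11 + 24/10 + 24/9 + ... + 24/2 + 24/1 = 72.477.

72.48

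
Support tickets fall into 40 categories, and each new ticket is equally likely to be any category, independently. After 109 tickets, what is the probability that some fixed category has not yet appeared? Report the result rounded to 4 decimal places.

0.0633

Each ticket misses the fixed category with probability (40-1)/40 = 39/40, independently.
P(still missing after 109) = (39/40)^109 = 0.06331.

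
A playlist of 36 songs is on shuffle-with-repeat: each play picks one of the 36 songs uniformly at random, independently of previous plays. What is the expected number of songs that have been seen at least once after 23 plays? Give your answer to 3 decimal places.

17.167

For each song, P(seen in 23 plays) = 1 - (35/36)^23 = 0.4769.
By linearity of expectation, E[distinct seen] = 36·(1 - (35/36)^23) = 17.1674.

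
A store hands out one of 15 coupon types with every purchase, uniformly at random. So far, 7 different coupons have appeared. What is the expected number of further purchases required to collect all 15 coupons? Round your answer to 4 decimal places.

40.7679

From k distinct to k+1 distinct takes on average 15/(15-k) purchases.
Sum over k = 7,...,14: E = 15/8 + 15/7 + 15/6 + ... + 15/2 + 15/1 = 40.76786.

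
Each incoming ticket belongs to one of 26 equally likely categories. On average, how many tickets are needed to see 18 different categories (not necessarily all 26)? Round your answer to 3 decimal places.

29.551

Going from k to k+1 distinct takes a geometric number of tickets with mean 26/(26-k).
Sum over k = 0,...,17: E = 26/26 + 26/25 + 26/24 + ... + 26/10 + 26/9 = 29.5506.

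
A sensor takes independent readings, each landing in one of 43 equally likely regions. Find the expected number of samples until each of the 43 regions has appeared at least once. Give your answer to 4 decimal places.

187.0499

The wait to go from k to k+1 distinct regions is geometric with mean 43/(43-k).
E[T] = 43/43 + 43/42 + 43/41 + ... + 43/2 + 43/1 = 43·H_{43}.
H_{43} = 4.35000, so E[T] = 187.04994.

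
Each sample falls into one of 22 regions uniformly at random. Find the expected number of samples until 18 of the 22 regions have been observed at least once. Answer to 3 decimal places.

35.365

With k distinct regions already seen, the next new one arrives after an expected 22/(22-k) samples.
Sum over k = 0,...,17: E = 22/22 + 22/21 + 22/20 + ... + 22/6 + 22/5 = 35.3646.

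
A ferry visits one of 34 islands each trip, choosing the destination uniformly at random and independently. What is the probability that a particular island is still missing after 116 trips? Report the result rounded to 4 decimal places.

0.0313

On each trip the fixed island fails to appear with probability 33/34.
P(still missing after 116) = (33/34)^116 = 0.03134.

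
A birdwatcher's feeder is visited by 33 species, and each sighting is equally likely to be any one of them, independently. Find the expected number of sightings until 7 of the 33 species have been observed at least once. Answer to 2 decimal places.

Going from k to k+1 distinct takes a geometric number of sightings with mean 33/(33-k).
Sum over k = 0,...,6: E = 33/33 + 33/32 + 33/31 + ... + 33/28 + 33/27 = 7.734.

7.73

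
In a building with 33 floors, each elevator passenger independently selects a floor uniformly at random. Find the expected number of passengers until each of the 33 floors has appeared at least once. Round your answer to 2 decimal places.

Split into phases: going from k distinct to k+1 distinct takes on average 33/(33-k) passengers.
E[T] = 33/33 + 33/32 + 33/31 + ... + 33/2 + 33/1 = 33·H_{33}.
H_{33} = 4.089, so E[T] = 134.930.

134.93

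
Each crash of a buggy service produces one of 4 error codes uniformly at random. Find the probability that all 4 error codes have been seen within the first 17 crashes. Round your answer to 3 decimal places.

0.970

By inclusion–exclusion over which error codes are missing,
P(all seen) = Σ_{j=0}^{4} (-1)^j C(4,j)((4-j)/4)^17
= 1.0000 - 0.0301 + 0.0000 - 0.0000 + 0.0000
= 0.9700.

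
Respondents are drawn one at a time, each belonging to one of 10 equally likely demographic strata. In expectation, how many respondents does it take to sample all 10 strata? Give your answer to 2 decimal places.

29.29

Split into phases: going from k distinct to k+1 distinct takes on average 10/(10-k) respondents.
E[T] = 10/10 + 10/9 + 10/8 + ... + 10/2 + 10/1 = 10·H_{10}.
H_{10} = 2.929, so E[T] = 29.290.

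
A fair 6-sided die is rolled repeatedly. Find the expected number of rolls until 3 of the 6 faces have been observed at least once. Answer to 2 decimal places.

With k distinct faces already seen, the next new one arrives after an expected 6/(6-k) rolls.
Sum over k = 0,...,2: E = 6/6 + 6/5 + 6/4 = 3.700.

3.70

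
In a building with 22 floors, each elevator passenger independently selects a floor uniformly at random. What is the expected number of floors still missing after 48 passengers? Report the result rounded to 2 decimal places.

2.36

For each floor, P(unseen after 48) = (21/22)^48 = 0.107.
By linearity of expectation, E[unseen] = 22·(21/22)^48 = 2.359.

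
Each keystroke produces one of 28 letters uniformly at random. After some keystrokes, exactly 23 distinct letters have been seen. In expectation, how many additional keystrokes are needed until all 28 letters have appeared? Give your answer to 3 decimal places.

63.933

With k distinct letters already seen, the next new one takes an expected 28/(28-k) keystrokes.
Sum over k = 23,...,27: E = 28/5 + 28/4 + 28/3 + 28/2 + 28/1 = 63.9333.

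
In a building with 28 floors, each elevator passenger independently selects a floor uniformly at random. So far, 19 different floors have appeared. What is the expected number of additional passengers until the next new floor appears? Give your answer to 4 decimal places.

3.1111

The number of passengers until the next new floor is geometric with success probability 9/28, so its mean is 28/9.
E = 28/9 = 3.11111.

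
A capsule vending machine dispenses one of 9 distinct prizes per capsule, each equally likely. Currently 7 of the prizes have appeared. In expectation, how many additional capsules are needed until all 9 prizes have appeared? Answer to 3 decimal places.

13.500

The wait to go from k to k+1 distinct prizes is geometric with mean 9/(9-k).
Sum over k = 7,...,8: E = 9/2 + 9/1 = 13.5000.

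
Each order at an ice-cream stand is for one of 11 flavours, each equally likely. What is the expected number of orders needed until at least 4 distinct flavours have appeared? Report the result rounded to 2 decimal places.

Going from k to k+1 distinct takes a geometric number of orders with mean 11/(11-k).
Sum over k = 0,...,3: E = 11/11 + 11/10 + 11/9 + 11/8 = 4.697.

4.70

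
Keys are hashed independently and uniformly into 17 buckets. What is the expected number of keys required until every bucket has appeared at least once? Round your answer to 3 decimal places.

After k distinct buckets have appeared, the next key gives a new one with probability (17-k)/17, so the expected wait for the (k+1)-th is 17/(17-k).
E[T] = 17/17 + 17/16 + 17/15 + ... + 17/2 + 17/1 = 17·H_{17}.
H_{17} = 3.4396, so E[T] = 58.4724.

58.472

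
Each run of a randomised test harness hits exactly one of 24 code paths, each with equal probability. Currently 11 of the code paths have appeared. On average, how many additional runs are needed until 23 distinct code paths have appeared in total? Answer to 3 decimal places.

The wait to go from k to k+1 distinct code paths is geometric with mean 24/(24-k).
Sum over k = 11,...,22: E = 24/13 + 24/12 + 24/11 + ... + 24/3 + 24/2 = 52.3232.

52.323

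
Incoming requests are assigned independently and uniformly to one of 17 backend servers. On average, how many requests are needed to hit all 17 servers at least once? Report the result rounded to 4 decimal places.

Split into phases: going from k distinct to k+1 distinct takes on average 17/(17-k) requests.
E[T] = 17/17 + 17/16 + 17/15 + ... + 17/2 + 17/1 = 17·H_{17}.
H_{17} = 3.43955, so E[T] = 58.47239.

58.4724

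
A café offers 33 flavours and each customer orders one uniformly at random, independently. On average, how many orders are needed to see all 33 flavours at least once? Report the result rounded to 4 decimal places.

134.9303

The wait to go from k to k+1 distinct flavours is geometric with mean 33/(33-k).
E[T] = 33/33 + 33/32 + 33/31 + ... + 33/2 + 33/1 = 33·H_{33}.
H_{33} = 4.08880, so E[T] = 134.93034.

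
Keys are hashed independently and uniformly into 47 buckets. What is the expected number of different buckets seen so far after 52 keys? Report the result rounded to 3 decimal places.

31.639

For each bucket, P(seen in 52 keys) = 1 - (46/47)^52 = 0.6732.
By linearity of expectation, E[distinct seen] = 47·(1 - (46/47)^52) = 31.6391.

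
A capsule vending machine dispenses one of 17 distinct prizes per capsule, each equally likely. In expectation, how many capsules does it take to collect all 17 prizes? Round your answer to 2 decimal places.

The wait to go from k to k+1 distinct prizes is geometric with mean 17/(17-k).
E[T] = 17/17 + 17/16 + 17/15 + ... + 17/2 + 17/1 = 17·H_{17}.
H_{17} = 3.440, so E[T] = 58.472.

58.47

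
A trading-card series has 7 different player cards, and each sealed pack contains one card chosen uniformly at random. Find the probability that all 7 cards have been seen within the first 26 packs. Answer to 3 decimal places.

Let A_i be the event that card i is missing after 26 packs. By inclusion–exclusion on the A_i,
P(all seen) = Σ_{j=0}^{7} (-1)^j C(7,j)((7-j)/7)^26
= 1.0000 - 0.1272 + 0.0033 - 0.0000 + 0.0000 - 0.0000 + 0.0000 - 0.0000
= 0.8761.

0.876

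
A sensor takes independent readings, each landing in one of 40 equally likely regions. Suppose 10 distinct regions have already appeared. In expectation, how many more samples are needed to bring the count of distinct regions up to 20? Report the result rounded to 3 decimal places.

15.890

From k distinct to k+1 distinct takes on average 40/(40-k) samples.
Sum over k = 10,...,19: E = 40/30 + 40/29 + 40/28 + ... + 40/22 + 40/21 = 15.8899.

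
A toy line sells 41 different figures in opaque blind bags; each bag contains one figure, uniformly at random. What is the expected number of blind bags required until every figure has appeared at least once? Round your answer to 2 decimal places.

176.42

The wait to go from k to k+1 distinct figures is geometric with mean 41/(41-k).
E[T] = 41/41 + 41/40 + 41/39 + ... + 41/2 + 41/1 = 41·H_{41}.
H_{41} = 4.303, so E[T] = 176.420.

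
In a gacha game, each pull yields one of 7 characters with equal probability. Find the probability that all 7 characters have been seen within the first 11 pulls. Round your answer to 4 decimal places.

By inclusion–exclusion over which characters are missing,
P(all seen) = Σ_{j=0}^{7} (-1)^j C(7,j)((7-j)/7)^11
= 1.00000 - 1.28435 + 0.51857 - 0.07424 + 0.00314 - 0.00002 + 0.00000 - 0.00000
= 0.16310.

0.1631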